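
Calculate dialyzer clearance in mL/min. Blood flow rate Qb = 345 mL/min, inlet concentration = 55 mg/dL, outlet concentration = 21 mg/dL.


K = Qb * (Cb_in - Cb_out) / Cb_in
K = 345 * (55 - 21) / 55
K = 213.3 mL/min


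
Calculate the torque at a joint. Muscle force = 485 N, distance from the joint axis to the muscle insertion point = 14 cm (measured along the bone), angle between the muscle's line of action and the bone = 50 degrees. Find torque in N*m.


Torque = F * d * sin(theta)   (moment arm = d*sin(theta))
d = 14 cm = 0.14 m
Torque = 485 * 0.14 * sin(50)
Torque = 52.01 N*m


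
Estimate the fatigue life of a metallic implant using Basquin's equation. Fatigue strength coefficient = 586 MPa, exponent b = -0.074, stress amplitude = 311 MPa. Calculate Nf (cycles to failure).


sigma_a = sigma_f' * (2Nf)^b
2Nf = (sigma_a/sigma_f')^(1/b)
2Nf = (311/586)^(1/-0.074)
2Nf = 5224.8116
Nf = 2612


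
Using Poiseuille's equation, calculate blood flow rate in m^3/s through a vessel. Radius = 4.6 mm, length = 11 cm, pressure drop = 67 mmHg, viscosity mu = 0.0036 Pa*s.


Q = pi*r^4*dP / (8*mu*L)
r = 0.0046 m, L = 0.11 m
dP = 67 mmHg = 8932.574 Pa
Q = 0.003966 m^3/s


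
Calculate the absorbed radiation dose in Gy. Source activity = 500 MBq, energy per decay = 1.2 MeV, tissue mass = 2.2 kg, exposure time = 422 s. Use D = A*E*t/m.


A = 500 MBq = 5.0000e+08 Bq
E = 1.2 MeV = 1.9224e-13 J
D = A*E*t/m = 5.0000e+08*1.9224e-13*422/2.2
D = 0.01844 Gy


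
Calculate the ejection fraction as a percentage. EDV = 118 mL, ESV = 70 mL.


SV = EDV - ESV = 118 - 70 = 48 mL
EF = SV/EDV * 100 = 48/118 * 100
EF = 40.68%


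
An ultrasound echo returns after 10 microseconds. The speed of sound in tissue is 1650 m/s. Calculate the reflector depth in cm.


depth = c * t / 2
t = 10 us = 1.0000e-05 s
depth = 1650 * 1.0000e-05 / 2
depth = 0.00825 m = 0.825 cm


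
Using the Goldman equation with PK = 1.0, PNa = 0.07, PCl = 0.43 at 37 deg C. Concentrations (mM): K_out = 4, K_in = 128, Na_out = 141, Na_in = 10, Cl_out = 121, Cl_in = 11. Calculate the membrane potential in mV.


Vm = (RT/F)*ln((PK*Ko + PNa*Nao + PCl*Cli)/(PK*Ki + PNa*Nai + PCl*Clo))
Numer = 18.6, Denom = 180.73
Vm = -60.77 mV


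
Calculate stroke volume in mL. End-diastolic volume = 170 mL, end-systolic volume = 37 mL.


SV = EDV - ESV
SV = 170 - 37
SV = 133 mL


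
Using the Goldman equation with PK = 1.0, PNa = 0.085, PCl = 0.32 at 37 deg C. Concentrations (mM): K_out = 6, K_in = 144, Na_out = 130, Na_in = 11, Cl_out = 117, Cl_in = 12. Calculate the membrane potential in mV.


Vm = (RT/F)*ln((PK*Ko + PNa*Nao + PCl*Cli)/(PK*Ki + PNa*Nai + PCl*Clo))
Numer = 20.89, Denom = 182.375
Vm = -57.91 mV


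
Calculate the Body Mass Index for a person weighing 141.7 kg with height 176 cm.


BMI = weight / height^2
height = 176 cm = 1.76 m
BMI = 141.7 / 1.76^2
BMI = 45.75 kg/m^2


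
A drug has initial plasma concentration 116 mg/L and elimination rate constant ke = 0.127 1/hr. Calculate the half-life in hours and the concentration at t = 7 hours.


t_half = ln(2) / ke = 0.693147 / 0.127 = 5.458 hr
C(t) = C0 * exp(-ke*t) = 116 * exp(-0.127*7)
C(7) = 47.68 mg/L


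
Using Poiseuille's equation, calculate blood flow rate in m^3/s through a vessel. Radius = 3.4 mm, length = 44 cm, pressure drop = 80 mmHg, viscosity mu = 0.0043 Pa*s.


Q = pi*r^4*dP / (8*mu*L)
r = 0.0034 m, L = 0.44 m
dP = 80 mmHg = 10665.76 Pa
Q = 2.9583e-04 m^3/s


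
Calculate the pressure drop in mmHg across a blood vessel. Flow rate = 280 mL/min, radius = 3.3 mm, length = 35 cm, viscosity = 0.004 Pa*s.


dP = 8*mu*L*Q / (pi*r^4)
Q = 280 mL/min = 4.66667e-06 m^3/s
dP = 140.288 Pa = 140.288 / 133.322 mmHg = 1.052 mmHg


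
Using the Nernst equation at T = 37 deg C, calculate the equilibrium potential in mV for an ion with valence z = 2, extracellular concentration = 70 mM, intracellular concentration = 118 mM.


E = (RT/(zF)) * ln(C_out/C_in)
T = 37 + 273.15 = 310.15 K
E = (8.314 * 310.15 / (2 * 96485)) * ln(70/118)
E = -6.978 mV


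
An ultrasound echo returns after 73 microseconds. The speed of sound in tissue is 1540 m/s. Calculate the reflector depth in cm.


depth = c * t / 2
t = 73 us = 7.3000e-05 s
depth = 1540 * 7.3000e-05 / 2
depth = 0.05621 m = 5.621 cm


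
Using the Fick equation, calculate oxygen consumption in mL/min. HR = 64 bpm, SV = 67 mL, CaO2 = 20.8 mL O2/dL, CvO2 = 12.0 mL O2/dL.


CO = HR*SV = 64*67/1000 = 4.288 L/min
a-v O2 diff = 20.8 - 12.0 = 8.8 mL/dL
VO2 = CO * (CaO2-CvO2) * 10 dL/L
VO2 = 4.288 * 8.8 * 10
VO2 = 377.3 mL/min


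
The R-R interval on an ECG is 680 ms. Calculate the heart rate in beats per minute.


HR = 60 / RR_interval(s)
RR = 680 ms = 0.68 s
HR = 60 / 0.68 = 88.24 bpm


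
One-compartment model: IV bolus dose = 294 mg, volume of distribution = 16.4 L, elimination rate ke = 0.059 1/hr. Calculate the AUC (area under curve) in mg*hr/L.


C0 = Dose/Vd = 294/16.4 = 17.9268 mg/L
AUC = C0/ke = 17.9268/0.059
AUC = 303.8 mg*hr/L


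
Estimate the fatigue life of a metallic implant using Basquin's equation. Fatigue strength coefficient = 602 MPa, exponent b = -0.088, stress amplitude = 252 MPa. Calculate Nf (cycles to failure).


sigma_a = sigma_f' * (2Nf)^b
2Nf = (sigma_a/sigma_f')^(1/b)
2Nf = (252/602)^(1/-0.088)
2Nf = 19846.378
Nf = 9923


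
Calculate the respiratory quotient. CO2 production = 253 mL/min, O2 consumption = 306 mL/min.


RQ = VCO2 / VO2
RQ = 253 / 306
RQ = 0.8268


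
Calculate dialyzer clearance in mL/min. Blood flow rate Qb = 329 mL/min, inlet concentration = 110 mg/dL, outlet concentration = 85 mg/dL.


K = Qb * (Cb_in - Cb_out) / Cb_in
K = 329 * (110 - 85) / 110
K = 74.77 mL/min


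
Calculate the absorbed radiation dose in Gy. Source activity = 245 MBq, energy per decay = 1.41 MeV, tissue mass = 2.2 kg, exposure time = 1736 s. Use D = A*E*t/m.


A = 245 MBq = 2.4500e+08 Bq
E = 1.41 MeV = 2.25882e-13 J
D = A*E*t/m = 2.4500e+08*2.25882e-13*1736/2.2
D = 0.04367 Gy


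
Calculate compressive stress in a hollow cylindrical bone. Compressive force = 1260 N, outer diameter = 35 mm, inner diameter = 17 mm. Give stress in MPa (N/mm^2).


A = pi*(r_o^2 - r_i^2)
r_o = 17.5 mm, r_i = 8.5 mm
A = 735.133 mm^2
sigma = F/A = 1260 / 735.133
sigma = 1.714 MPa


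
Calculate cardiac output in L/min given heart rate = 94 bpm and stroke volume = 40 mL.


CO = HR * SV
CO = 94 * 40 / 1000
CO = 3.76 L/min


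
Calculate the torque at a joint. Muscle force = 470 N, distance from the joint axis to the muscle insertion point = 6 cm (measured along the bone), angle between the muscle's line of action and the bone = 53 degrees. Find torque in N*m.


Torque = F * d * sin(theta)   (moment arm = d*sin(theta))
d = 6 cm = 0.06 m
Torque = 470 * 0.06 * sin(53)
Torque = 22.52 N*m


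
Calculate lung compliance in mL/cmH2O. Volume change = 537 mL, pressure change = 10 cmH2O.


C = dV / dP
C = 537 / 10
C = 53.7 mL/cmH2O


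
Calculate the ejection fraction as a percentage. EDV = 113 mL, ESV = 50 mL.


SV = EDV - ESV = 113 - 50 = 63 mL
EF = SV/EDV * 100 = 63/113 * 100
EF = 55.75%


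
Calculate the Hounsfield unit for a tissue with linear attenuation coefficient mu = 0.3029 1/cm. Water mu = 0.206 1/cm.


HU = ((mu_tissue - mu_water) / mu_water) * 1000
HU = ((0.3029 - 0.206) / 0.206) * 1000
HU = 470.4


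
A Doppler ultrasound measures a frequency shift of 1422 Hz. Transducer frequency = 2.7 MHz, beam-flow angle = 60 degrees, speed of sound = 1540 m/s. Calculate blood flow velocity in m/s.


v = fd * c / (2 * f0 * cos(theta))
v = 1422 * 1540 / (2 * 2.7000e+06 * cos(60))
v = 0.8111 m/s


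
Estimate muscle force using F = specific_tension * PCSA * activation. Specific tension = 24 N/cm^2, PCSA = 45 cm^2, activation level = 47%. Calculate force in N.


F = sigma * PCSA * activation
F = 24 * 45 * 0.47
F = 507.6 N


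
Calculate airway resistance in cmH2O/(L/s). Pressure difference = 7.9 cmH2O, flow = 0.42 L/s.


R = dP / flow
R = 7.9 / 0.42
R = 18.81 cmH2O/(L/s)


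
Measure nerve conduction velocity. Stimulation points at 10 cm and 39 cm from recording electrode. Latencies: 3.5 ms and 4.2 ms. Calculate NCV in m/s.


Distance = (39 - 10) / 100 = 0.29 m
dt = (4.2 - 3.5) / 1000 = 7.0000e-04 s
NCV = dist / dt = 414.3 m/s


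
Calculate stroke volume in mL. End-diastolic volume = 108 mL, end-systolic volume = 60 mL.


SV = EDV - ESV
SV = 108 - 60
SV = 48 mL


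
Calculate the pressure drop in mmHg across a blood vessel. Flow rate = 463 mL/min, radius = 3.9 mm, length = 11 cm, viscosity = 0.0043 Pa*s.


dP = 8*mu*L*Q / (pi*r^4)
Q = 463 mL/min = 7.71667e-06 m^3/s
dP = 40.1766 Pa = 40.1766 / 133.322 mmHg = 0.3014 mmHg


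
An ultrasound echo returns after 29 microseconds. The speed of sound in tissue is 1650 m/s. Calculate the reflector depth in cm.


depth = c * t / 2
t = 29 us = 2.9000e-05 s
depth = 1650 * 2.9000e-05 / 2
depth = 0.023925 m = 2.3925 cm


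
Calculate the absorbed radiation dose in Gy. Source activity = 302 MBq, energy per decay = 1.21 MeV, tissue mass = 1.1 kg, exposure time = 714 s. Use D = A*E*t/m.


A = 302 MBq = 3.0200e+08 Bq
E = 1.21 MeV = 1.93842e-13 J
D = A*E*t/m = 3.0200e+08*1.93842e-13*714/1.1
D = 0.038 Gy


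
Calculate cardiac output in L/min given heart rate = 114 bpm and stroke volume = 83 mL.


CO = HR * SV
CO = 114 * 83 / 1000
CO = 9.462 L/min


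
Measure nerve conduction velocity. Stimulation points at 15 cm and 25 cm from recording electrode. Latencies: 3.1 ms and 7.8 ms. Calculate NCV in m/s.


Distance = (25 - 15) / 100 = 0.1 m
dt = (7.8 - 3.1) / 1000 = 0.0047 s
NCV = dist / dt = 21.28 m/s


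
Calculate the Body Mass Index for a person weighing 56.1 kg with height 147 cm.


BMI = weight / height^2
height = 147 cm = 1.47 m
BMI = 56.1 / 1.47^2
BMI = 25.96 kg/m^2


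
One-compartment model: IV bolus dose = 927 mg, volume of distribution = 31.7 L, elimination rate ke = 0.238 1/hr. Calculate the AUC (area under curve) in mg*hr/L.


C0 = Dose/Vd = 927/31.7 = 29.2429 mg/L
AUC = C0/ke = 29.2429/0.238
AUC = 122.9 mg*hr/L


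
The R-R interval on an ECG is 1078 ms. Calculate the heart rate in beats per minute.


HR = 60 / RR_interval(s)
RR = 1078 ms = 1.078 s
HR = 60 / 1.078 = 55.66 bpm


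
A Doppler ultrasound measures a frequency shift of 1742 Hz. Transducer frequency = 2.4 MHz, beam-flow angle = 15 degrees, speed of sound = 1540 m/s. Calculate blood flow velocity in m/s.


v = fd * c / (2 * f0 * cos(theta))
v = 1742 * 1540 / (2 * 2.4000e+06 * cos(15))
v = 0.5786 m/s


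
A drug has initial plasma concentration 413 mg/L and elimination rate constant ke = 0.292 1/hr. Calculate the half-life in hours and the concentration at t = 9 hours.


t_half = ln(2) / ke = 0.693147 / 0.292 = 2.374 hr
C(t) = C0 * exp(-ke*t) = 413 * exp(-0.292*9)
C(9) = 29.83 mg/L


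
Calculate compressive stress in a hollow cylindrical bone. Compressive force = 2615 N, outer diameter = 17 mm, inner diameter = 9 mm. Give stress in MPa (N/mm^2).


A = pi*(r_o^2 - r_i^2)
r_o = 8.5 mm, r_i = 4.5 mm
A = 163.363 mm^2
sigma = F/A = 2615 / 163.363
sigma = 16.01 MPa


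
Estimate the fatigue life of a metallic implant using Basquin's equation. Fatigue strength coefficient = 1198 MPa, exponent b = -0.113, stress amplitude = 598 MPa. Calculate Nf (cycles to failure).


sigma_a = sigma_f' * (2Nf)^b
2Nf = (sigma_a/sigma_f')^(1/b)
2Nf = (598/1198)^(1/-0.113)
2Nf = 468.17028
Nf = 234.1


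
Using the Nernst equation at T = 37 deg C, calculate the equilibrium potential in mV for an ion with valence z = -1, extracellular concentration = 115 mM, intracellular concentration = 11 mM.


E = (RT/(zF)) * ln(C_out/C_in)
T = 37 + 273.15 = 310.15 K
E = (8.314 * 310.15 / (-1 * 96485)) * ln(115/11)
E = -62.73 mV


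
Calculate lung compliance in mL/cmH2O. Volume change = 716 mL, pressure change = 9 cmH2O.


C = dV / dP
C = 716 / 9
C = 79.56 mL/cmH2O


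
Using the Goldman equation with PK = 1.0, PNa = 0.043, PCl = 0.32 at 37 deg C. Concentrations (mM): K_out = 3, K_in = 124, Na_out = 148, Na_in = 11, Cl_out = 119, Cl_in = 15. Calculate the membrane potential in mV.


Vm = (RT/F)*ln((PK*Ko + PNa*Nao + PCl*Cli)/(PK*Ki + PNa*Nai + PCl*Clo))
Numer = 14.164, Denom = 162.553
Vm = -65.22 mV


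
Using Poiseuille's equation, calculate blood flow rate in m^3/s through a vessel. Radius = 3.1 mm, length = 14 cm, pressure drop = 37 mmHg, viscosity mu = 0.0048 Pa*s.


Q = pi*r^4*dP / (8*mu*L)
r = 0.0031 m, L = 0.14 m
dP = 37 mmHg = 4932.914 Pa
Q = 2.6622e-04 m^3/s


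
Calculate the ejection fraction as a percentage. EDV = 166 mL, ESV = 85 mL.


SV = EDV - ESV = 166 - 85 = 81 mL
EF = SV/EDV * 100 = 81/166 * 100
EF = 48.8%


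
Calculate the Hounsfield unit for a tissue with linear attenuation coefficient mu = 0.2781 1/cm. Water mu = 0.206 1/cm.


HU = ((mu_tissue - mu_water) / mu_water) * 1000
HU = ((0.2781 - 0.206) / 0.206) * 1000
HU = 350


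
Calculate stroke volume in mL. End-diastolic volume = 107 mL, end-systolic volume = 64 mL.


SV = EDV - ESV
SV = 107 - 64
SV = 43 mL


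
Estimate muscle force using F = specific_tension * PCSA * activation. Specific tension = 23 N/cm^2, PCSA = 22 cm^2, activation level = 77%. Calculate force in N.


F = sigma * PCSA * activation
F = 23 * 22 * 0.77
F = 389.6 N


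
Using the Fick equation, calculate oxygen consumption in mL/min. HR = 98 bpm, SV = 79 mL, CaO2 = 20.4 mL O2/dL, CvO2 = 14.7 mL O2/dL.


CO = HR*SV = 98*79/1000 = 7.742 L/min
a-v O2 diff = 20.4 - 14.7 = 5.7 mL/dL
VO2 = CO * (CaO2-CvO2) * 10 dL/L
VO2 = 7.742 * 5.7 * 10
VO2 = 441.3 mL/min


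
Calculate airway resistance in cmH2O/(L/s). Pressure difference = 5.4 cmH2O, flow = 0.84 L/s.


R = dP / flow
R = 5.4 / 0.84
R = 6.429 cmH2O/(L/s)


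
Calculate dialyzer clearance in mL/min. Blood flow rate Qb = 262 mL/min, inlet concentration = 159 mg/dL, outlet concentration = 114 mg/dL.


K = Qb * (Cb_in - Cb_out) / Cb_in
K = 262 * (159 - 114) / 159
K = 74.15 mL/min


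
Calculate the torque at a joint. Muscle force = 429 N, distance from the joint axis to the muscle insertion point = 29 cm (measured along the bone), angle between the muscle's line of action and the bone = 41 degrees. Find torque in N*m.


Torque = F * d * sin(theta)   (moment arm = d*sin(theta))
d = 29 cm = 0.29 m
Torque = 429 * 0.29 * sin(41)
Torque = 81.62 N*m


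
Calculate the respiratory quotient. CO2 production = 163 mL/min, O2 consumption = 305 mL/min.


RQ = VCO2 / VO2
RQ = 163 / 305
RQ = 0.5344


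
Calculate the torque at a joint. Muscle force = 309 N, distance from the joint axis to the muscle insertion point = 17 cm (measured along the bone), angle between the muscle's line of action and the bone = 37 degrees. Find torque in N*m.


Torque = F * d * sin(theta)   (moment arm = d*sin(theta))
d = 17 cm = 0.17 m
Torque = 309 * 0.17 * sin(37)
Torque = 31.61 N*m


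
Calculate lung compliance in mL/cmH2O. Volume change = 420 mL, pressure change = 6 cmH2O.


C = dV / dP
C = 420 / 6
C = 70 mL/cmH2O


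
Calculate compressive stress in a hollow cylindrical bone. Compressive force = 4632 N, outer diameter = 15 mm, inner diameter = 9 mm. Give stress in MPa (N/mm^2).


A = pi*(r_o^2 - r_i^2)
r_o = 7.5 mm, r_i = 4.5 mm
A = 113.097 mm^2
sigma = F/A = 4632 / 113.097
sigma = 40.96 MPa


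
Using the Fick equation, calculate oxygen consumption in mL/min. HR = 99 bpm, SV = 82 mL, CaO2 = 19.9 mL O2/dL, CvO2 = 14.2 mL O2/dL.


CO = HR*SV = 99*82/1000 = 8.118 L/min
a-v O2 diff = 19.9 - 14.2 = 5.7 mL/dL
VO2 = CO * (CaO2-CvO2) * 10 dL/L
VO2 = 8.118 * 5.7 * 10
VO2 = 462.7 mL/min


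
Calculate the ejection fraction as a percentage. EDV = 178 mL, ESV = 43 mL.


SV = EDV - ESV = 178 - 43 = 135 mL
EF = SV/EDV * 100 = 135/178 * 100
EF = 75.84%


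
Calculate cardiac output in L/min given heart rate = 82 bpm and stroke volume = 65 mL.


CO = HR * SV
CO = 82 * 65 / 1000
CO = 5.33 L/min


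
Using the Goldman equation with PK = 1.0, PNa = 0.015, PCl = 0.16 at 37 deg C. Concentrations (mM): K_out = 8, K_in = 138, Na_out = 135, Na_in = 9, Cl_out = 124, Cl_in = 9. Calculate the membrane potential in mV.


Vm = (RT/F)*ln((PK*Ko + PNa*Nao + PCl*Cli)/(PK*Ki + PNa*Nai + PCl*Clo))
Numer = 11.465, Denom = 157.975
Vm = -70.1 mV


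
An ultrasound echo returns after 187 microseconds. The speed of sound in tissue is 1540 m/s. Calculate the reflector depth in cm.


depth = c * t / 2
t = 187 us = 1.8700e-04 s
depth = 1540 * 1.8700e-04 / 2
depth = 0.14399 m = 14.399 cm


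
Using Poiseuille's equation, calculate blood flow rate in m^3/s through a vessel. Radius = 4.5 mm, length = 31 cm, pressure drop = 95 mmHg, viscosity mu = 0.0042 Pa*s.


Q = pi*r^4*dP / (8*mu*L)
r = 0.0045 m, L = 0.31 m
dP = 95 mmHg = 12665.59 Pa
Q = 0.001566 m^3/s


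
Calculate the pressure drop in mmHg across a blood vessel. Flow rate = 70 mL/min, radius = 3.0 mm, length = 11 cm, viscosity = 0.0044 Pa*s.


dP = 8*mu*L*Q / (pi*r^4)
Q = 70 mL/min = 1.16667e-06 m^3/s
dP = 17.752 Pa = 17.752 / 133.322 mmHg = 0.1332 mmHg


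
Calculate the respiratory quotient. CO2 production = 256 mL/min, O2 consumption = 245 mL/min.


RQ = VCO2 / VO2
RQ = 256 / 245
RQ = 1.045


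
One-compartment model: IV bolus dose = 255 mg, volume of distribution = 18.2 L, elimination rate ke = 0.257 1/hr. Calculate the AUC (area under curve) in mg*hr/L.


C0 = Dose/Vd = 255/18.2 = 14.011 mg/L
AUC = C0/ke = 14.011/0.257
AUC = 54.52 mg*hr/L


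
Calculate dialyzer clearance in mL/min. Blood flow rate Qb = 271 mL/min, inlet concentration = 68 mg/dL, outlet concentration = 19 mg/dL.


K = Qb * (Cb_in - Cb_out) / Cb_in
K = 271 * (68 - 19) / 68
K = 195.3 mL/min


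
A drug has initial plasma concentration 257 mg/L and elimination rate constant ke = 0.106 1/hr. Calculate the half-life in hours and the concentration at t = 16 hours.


t_half = ln(2) / ke = 0.693147 / 0.106 = 6.539 hr
C(t) = C0 * exp(-ke*t) = 257 * exp(-0.106*16)
C(16) = 47.14 mg/L


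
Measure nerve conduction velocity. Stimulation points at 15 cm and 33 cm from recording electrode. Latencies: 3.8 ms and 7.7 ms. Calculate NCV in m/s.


Distance = (33 - 15) / 100 = 0.18 m
dt = (7.7 - 3.8) / 1000 = 0.0039 s
NCV = dist / dt = 46.15 m/s


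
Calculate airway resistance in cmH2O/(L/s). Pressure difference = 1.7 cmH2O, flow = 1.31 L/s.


R = dP / flow
R = 1.7 / 1.31
R = 1.298 cmH2O/(L/s)


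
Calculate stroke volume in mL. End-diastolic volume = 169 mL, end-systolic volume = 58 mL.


SV = EDV - ESV
SV = 169 - 58
SV = 111 mL


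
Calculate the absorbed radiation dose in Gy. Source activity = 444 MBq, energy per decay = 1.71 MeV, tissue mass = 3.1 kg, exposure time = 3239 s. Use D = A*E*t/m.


A = 444 MBq = 4.4400e+08 Bq
E = 1.71 MeV = 2.73942e-13 J
D = A*E*t/m = 4.4400e+08*2.73942e-13*3239/3.1
D = 0.1271 Gy


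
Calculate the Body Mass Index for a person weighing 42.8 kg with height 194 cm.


BMI = weight / height^2
height = 194 cm = 1.94 m
BMI = 42.8 / 1.94^2
BMI = 11.37 kg/m^2


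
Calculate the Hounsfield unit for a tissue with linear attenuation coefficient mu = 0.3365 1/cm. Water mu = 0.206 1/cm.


HU = ((mu_tissue - mu_water) / mu_water) * 1000
HU = ((0.3365 - 0.206) / 0.206) * 1000
HU = 633.5


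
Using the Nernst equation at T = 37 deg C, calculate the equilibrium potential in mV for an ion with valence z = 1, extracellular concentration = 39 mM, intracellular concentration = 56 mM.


E = (RT/(zF)) * ln(C_out/C_in)
T = 37 + 273.15 = 310.15 K
E = (8.314 * 310.15 / (1 * 96485)) * ln(39/56)
E = -9.669 mV


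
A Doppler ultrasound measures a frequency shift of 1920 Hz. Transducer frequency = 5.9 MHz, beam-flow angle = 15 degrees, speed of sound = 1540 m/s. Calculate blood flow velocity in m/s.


v = fd * c / (2 * f0 * cos(theta))
v = 1920 * 1540 / (2 * 5.9000e+06 * cos(15))
v = 0.2594 m/s


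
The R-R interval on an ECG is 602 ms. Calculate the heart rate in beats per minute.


HR = 60 / RR_interval(s)
RR = 602 ms = 0.602 s
HR = 60 / 0.602 = 99.67 bpm


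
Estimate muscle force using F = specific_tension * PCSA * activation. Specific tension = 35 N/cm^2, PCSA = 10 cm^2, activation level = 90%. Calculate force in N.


F = sigma * PCSA * activation
F = 35 * 10 * 0.9
F = 315 N


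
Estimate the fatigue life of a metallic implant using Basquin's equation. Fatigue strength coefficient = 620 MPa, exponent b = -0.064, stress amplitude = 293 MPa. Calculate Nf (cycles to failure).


sigma_a = sigma_f' * (2Nf)^b
2Nf = (sigma_a/sigma_f')^(1/b)
2Nf = (293/620)^(1/-0.064)
2Nf = 121987.01
Nf = 6.099e+04


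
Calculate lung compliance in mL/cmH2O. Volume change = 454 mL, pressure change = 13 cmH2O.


C = dV / dP
C = 454 / 13
C = 34.92 mL/cmH2O


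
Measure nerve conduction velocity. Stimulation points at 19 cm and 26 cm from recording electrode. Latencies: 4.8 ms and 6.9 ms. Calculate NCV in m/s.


Distance = (26 - 19) / 100 = 0.07 m
dt = (6.9 - 4.8) / 1000 = 0.0021 s
NCV = dist / dt = 33.33 m/s


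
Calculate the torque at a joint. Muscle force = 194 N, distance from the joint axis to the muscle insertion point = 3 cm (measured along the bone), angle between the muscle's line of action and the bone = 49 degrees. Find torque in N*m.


Torque = F * d * sin(theta)   (moment arm = d*sin(theta))
d = 3 cm = 0.03 m
Torque = 194 * 0.03 * sin(49)
Torque = 4.392 N*m


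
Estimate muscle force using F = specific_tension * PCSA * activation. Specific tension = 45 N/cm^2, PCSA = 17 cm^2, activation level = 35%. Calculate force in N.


F = sigma * PCSA * activation
F = 45 * 17 * 0.35
F = 267.8 N


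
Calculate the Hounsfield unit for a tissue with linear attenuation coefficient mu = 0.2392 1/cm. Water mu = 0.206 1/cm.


HU = ((mu_tissue - mu_water) / mu_water) * 1000
HU = ((0.2392 - 0.206) / 0.206) * 1000
HU = 161.2


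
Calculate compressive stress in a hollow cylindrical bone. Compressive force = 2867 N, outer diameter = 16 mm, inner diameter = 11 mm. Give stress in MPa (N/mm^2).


A = pi*(r_o^2 - r_i^2)
r_o = 8 mm, r_i = 5.5 mm
A = 106.029 mm^2
sigma = F/A = 2867 / 106.029
sigma = 27.04 MPa


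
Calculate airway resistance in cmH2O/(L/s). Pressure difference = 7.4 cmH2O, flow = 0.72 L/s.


R = dP / flow
R = 7.4 / 0.72
R = 10.28 cmH2O/(L/s)


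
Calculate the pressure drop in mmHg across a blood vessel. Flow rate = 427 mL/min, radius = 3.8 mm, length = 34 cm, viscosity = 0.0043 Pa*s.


dP = 8*mu*L*Q / (pi*r^4)
Q = 427 mL/min = 7.11667e-06 m^3/s
dP = 127.066 Pa = 127.066 / 133.322 mmHg = 0.9531 mmHg


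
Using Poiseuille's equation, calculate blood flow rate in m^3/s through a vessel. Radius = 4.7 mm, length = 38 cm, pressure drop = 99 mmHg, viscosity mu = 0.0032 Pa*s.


Q = pi*r^4*dP / (8*mu*L)
r = 0.0047 m, L = 0.38 m
dP = 99 mmHg = 13198.878 Pa
Q = 0.00208 m^3/s


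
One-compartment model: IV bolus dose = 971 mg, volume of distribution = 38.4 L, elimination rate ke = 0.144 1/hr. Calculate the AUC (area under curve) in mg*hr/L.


C0 = Dose/Vd = 971/38.4 = 25.2865 mg/L
AUC = C0/ke = 25.2865/0.144
AUC = 175.6 mg*hr/L


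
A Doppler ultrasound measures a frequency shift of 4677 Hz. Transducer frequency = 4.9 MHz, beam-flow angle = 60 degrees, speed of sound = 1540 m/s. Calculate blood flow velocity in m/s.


v = fd * c / (2 * f0 * cos(theta))
v = 4677 * 1540 / (2 * 4.9000e+06 * cos(60))
v = 1.47 m/s


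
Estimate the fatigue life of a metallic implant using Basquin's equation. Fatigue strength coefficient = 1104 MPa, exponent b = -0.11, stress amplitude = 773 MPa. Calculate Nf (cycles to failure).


sigma_a = sigma_f' * (2Nf)^b
2Nf = (sigma_a/sigma_f')^(1/b)
2Nf = (773/1104)^(1/-0.11)
2Nf = 25.537477
Nf = 12.77


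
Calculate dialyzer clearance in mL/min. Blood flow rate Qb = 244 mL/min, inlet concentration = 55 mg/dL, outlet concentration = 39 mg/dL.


K = Qb * (Cb_in - Cb_out) / Cb_in
K = 244 * (55 - 39) / 55
K = 70.98 mL/min


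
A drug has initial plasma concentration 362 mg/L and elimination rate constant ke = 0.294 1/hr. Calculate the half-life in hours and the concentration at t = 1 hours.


t_half = ln(2) / ke = 0.693147 / 0.294 = 2.358 hr
C(t) = C0 * exp(-ke*t) = 362 * exp(-0.294*1)
C(1) = 269.8 mg/L


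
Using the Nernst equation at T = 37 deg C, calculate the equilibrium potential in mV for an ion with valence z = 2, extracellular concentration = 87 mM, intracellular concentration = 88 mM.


E = (RT/(zF)) * ln(C_out/C_in)
T = 37 + 273.15 = 310.15 K
E = (8.314 * 310.15 / (2 * 96485)) * ln(87/88)
E = -0.1527 mV


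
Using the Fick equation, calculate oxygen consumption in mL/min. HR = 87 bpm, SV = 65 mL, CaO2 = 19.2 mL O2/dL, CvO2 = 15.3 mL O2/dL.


CO = HR*SV = 87*65/1000 = 5.655 L/min
a-v O2 diff = 19.2 - 15.3 = 3.9 mL/dL
VO2 = CO * (CaO2-CvO2) * 10 dL/L
VO2 = 5.655 * 3.9 * 10
VO2 = 220.5 mL/min


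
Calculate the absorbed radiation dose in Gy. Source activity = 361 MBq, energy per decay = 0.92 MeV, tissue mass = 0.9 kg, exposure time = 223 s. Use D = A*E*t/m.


A = 361 MBq = 3.6100e+08 Bq
E = 0.92 MeV = 1.47384e-13 J
D = A*E*t/m = 3.6100e+08*1.47384e-13*223/0.9
D = 0.01318 Gy


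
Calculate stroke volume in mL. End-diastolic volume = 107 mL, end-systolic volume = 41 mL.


SV = EDV - ESV
SV = 107 - 41
SV = 66 mL


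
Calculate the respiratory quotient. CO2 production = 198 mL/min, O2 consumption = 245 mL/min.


RQ = VCO2 / VO2
RQ = 198 / 245
RQ = 0.8082


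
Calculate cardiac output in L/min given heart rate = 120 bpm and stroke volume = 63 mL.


CO = HR * SV
CO = 120 * 63 / 1000
CO = 7.56 L/min


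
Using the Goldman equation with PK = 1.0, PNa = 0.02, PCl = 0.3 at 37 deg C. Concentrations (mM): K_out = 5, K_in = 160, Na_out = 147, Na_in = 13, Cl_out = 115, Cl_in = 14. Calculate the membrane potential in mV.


Vm = (RT/F)*ln((PK*Ko + PNa*Nao + PCl*Cli)/(PK*Ki + PNa*Nai + PCl*Clo))
Numer = 12.14, Denom = 194.76
Vm = -74.17 mV


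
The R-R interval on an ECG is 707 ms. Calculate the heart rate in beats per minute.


HR = 60 / RR_interval(s)
RR = 707 ms = 0.707 s
HR = 60 / 0.707 = 84.87 bpm


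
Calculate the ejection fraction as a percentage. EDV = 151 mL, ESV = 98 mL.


SV = EDV - ESV = 151 - 98 = 53 mL
EF = SV/EDV * 100 = 53/151 * 100
EF = 35.1%


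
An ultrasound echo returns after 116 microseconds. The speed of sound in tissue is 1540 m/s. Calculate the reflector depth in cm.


depth = c * t / 2
t = 116 us = 1.1600e-04 s
depth = 1540 * 1.1600e-04 / 2
depth = 0.08932 m = 8.932 cm


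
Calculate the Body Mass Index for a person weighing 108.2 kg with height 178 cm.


BMI = weight / height^2
height = 178 cm = 1.78 m
BMI = 108.2 / 1.78^2
BMI = 34.15 kg/m^2


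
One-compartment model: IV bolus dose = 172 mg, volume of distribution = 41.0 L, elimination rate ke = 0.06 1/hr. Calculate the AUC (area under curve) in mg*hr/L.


C0 = Dose/Vd = 172/41.0 = 4.19512 mg/L
AUC = C0/ke = 4.19512/0.06
AUC = 69.92 mg*hr/L


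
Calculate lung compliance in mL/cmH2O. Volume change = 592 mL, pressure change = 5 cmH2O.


C = dV / dP
C = 592 / 5
C = 118.4 mL/cmH2O


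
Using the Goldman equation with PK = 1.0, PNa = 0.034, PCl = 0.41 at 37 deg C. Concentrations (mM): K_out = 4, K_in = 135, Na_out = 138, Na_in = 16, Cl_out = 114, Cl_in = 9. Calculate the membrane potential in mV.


Vm = (RT/F)*ln((PK*Ko + PNa*Nao + PCl*Cli)/(PK*Ki + PNa*Nai + PCl*Clo))
Numer = 12.382, Denom = 182.284
Vm = -71.87 mV


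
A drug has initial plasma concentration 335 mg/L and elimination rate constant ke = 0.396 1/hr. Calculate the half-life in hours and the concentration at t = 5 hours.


t_half = ln(2) / ke = 0.693147 / 0.396 = 1.75 hr
C(t) = C0 * exp(-ke*t) = 335 * exp(-0.396*5)
C(5) = 46.25 mg/L


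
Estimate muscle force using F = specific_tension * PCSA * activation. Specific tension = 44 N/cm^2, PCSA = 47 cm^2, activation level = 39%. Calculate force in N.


F = sigma * PCSA * activation
F = 44 * 47 * 0.39
F = 806.5 N


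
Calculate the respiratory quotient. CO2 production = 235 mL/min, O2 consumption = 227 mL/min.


RQ = VCO2 / VO2
RQ = 235 / 227
RQ = 1.035


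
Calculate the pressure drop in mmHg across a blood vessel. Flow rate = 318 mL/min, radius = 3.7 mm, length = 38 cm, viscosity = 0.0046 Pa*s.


dP = 8*mu*L*Q / (pi*r^4)
Q = 318 mL/min = 5.3e-06 m^3/s
dP = 125.878 Pa = 125.878 / 133.322 mmHg = 0.9442 mmHg


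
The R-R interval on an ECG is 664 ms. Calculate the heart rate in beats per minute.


HR = 60 / RR_interval(s)
RR = 664 ms = 0.664 s
HR = 60 / 0.664 = 90.36 bpm


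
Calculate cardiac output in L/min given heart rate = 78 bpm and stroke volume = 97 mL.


CO = HR * SV
CO = 78 * 97 / 1000
CO = 7.566 L/min


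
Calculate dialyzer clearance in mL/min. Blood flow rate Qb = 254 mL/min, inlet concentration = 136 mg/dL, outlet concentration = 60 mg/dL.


K = Qb * (Cb_in - Cb_out) / Cb_in
K = 254 * (136 - 60) / 136
K = 141.9 mL/min


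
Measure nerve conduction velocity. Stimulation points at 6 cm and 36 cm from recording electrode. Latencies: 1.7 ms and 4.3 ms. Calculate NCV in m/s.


Distance = (36 - 6) / 100 = 0.3 m
dt = (4.3 - 1.7) / 1000 = 0.0026 s
NCV = dist / dt = 115.4 m/s


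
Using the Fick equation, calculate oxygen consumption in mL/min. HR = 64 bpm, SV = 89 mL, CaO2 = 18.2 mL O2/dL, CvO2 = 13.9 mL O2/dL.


CO = HR*SV = 64*89/1000 = 5.696 L/min
a-v O2 diff = 18.2 - 13.9 = 4.3 mL/dL
VO2 = CO * (CaO2-CvO2) * 10 dL/L
VO2 = 5.696 * 4.3 * 10
VO2 = 244.9 mL/min


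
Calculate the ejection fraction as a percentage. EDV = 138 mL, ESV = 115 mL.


SV = EDV - ESV = 138 - 115 = 23 mL
EF = SV/EDV * 100 = 23/138 * 100
EF = 16.67%


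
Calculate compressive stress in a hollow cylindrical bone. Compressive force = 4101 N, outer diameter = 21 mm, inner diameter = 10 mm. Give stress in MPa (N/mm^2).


A = pi*(r_o^2 - r_i^2)
r_o = 10.5 mm, r_i = 5 mm
A = 267.821 mm^2
sigma = F/A = 4101 / 267.821
sigma = 15.31 MPa


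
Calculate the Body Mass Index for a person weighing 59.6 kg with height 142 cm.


BMI = weight / height^2
height = 142 cm = 1.42 m
BMI = 59.6 / 1.42^2
BMI = 29.56 kg/m^2


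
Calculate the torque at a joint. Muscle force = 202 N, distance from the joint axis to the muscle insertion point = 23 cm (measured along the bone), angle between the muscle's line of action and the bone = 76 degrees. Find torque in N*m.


Torque = F * d * sin(theta)   (moment arm = d*sin(theta))
d = 23 cm = 0.23 m
Torque = 202 * 0.23 * sin(76)
Torque = 45.08 N*m


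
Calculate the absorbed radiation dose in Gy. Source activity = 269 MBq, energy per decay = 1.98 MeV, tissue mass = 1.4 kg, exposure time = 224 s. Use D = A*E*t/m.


A = 269 MBq = 2.6900e+08 Bq
E = 1.98 MeV = 3.17196e-13 J
D = A*E*t/m = 2.6900e+08*3.17196e-13*224/1.4
D = 0.01365 Gy


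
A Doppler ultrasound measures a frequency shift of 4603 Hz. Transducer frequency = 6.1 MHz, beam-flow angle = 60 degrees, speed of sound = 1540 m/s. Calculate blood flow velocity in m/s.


v = fd * c / (2 * f0 * cos(theta))
v = 4603 * 1540 / (2 * 6.1000e+06 * cos(60))
v = 1.162 m/s


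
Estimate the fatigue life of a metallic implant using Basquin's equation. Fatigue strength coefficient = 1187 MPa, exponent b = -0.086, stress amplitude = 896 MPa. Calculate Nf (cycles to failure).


sigma_a = sigma_f' * (2Nf)^b
2Nf = (sigma_a/sigma_f')^(1/b)
2Nf = (896/1187)^(1/-0.086)
2Nf = 26.318677
Nf = 13.16


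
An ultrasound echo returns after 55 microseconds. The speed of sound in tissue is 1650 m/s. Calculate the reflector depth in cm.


depth = c * t / 2
t = 55 us = 5.5000e-05 s
depth = 1650 * 5.5000e-05 / 2
depth = 0.045375 m = 4.5375 cm


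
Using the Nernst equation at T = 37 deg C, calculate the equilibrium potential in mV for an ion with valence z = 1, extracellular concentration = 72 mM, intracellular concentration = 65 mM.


E = (RT/(zF)) * ln(C_out/C_in)
T = 37 + 273.15 = 310.15 K
E = (8.314 * 310.15 / (1 * 96485)) * ln(72/65)
E = 2.733 mV


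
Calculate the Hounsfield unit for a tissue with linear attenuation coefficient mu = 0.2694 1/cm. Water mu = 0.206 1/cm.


HU = ((mu_tissue - mu_water) / mu_water) * 1000
HU = ((0.2694 - 0.206) / 0.206) * 1000
HU = 307.8


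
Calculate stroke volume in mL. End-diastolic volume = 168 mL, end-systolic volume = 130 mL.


SV = EDV - ESV
SV = 168 - 130
SV = 38 mL


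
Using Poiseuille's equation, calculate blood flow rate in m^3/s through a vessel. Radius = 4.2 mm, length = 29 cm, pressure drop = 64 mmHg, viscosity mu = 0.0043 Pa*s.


Q = pi*r^4*dP / (8*mu*L)
r = 0.0042 m, L = 0.29 m
dP = 64 mmHg = 8532.608 Pa
Q = 8.3613e-04 m^3/s


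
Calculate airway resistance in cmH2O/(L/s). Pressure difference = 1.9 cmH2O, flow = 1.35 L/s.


R = dP / flow
R = 1.9 / 1.35
R = 1.407 cmH2O/(L/s)


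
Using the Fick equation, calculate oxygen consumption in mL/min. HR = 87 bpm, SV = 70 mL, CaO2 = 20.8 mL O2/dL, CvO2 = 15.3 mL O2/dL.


CO = HR*SV = 87*70/1000 = 6.09 L/min
a-v O2 diff = 20.8 - 15.3 = 5.5 mL/dL
VO2 = CO * (CaO2-CvO2) * 10 dL/L
VO2 = 6.09 * 5.5 * 10
VO2 = 334.9 mL/min


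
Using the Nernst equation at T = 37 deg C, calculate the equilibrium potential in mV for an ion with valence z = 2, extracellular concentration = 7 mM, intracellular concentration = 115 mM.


E = (RT/(zF)) * ln(C_out/C_in)
T = 37 + 273.15 = 310.15 K
E = (8.314 * 310.15 / (2 * 96485)) * ln(7/115)
E = -37.4 mV


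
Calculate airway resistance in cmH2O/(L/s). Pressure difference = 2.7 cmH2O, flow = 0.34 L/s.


R = dP / flow
R = 2.7 / 0.34
R = 7.941 cmH2O/(L/s)


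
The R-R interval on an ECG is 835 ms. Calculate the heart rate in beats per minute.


HR = 60 / RR_interval(s)
RR = 835 ms = 0.835 s
HR = 60 / 0.835 = 71.86 bpm


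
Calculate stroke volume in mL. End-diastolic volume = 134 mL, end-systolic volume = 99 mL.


SV = EDV - ESV
SV = 134 - 99
SV = 35 mL


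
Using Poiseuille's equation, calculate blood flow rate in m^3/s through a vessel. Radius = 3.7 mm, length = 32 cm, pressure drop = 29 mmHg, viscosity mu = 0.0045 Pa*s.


Q = pi*r^4*dP / (8*mu*L)
r = 0.0037 m, L = 0.32 m
dP = 29 mmHg = 3866.338 Pa
Q = 1.9761e-04 m^3/s


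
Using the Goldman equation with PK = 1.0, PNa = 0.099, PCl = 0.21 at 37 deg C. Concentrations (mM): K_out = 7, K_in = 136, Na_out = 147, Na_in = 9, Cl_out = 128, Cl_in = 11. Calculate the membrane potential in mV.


Vm = (RT/F)*ln((PK*Ko + PNa*Nao + PCl*Cli)/(PK*Ki + PNa*Nai + PCl*Clo))
Numer = 23.863, Denom = 163.771
Vm = -51.48 mV


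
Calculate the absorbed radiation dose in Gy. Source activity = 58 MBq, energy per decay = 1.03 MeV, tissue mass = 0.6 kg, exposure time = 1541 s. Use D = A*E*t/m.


A = 58 MBq = 5.8000e+07 Bq
E = 1.03 MeV = 1.65006e-13 J
D = A*E*t/m = 5.8000e+07*1.65006e-13*1541/0.6
D = 0.02458 Gy


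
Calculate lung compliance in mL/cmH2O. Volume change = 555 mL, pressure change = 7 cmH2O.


C = dV / dP
C = 555 / 7
C = 79.29 mL/cmH2O


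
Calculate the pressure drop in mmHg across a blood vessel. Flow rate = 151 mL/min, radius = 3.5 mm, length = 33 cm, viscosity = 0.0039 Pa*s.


dP = 8*mu*L*Q / (pi*r^4)
Q = 151 mL/min = 2.51667e-06 m^3/s
dP = 54.9633 Pa = 54.9633 / 133.322 mmHg = 0.4123 mmHg


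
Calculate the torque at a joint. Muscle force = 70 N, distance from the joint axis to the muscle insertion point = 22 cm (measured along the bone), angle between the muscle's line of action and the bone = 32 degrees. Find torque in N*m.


Torque = F * d * sin(theta)   (moment arm = d*sin(theta))
d = 22 cm = 0.22 m
Torque = 70 * 0.22 * sin(32)
Torque = 8.161 N*m


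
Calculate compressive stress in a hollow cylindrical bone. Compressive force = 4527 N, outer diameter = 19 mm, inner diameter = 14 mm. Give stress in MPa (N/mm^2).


A = pi*(r_o^2 - r_i^2)
r_o = 9.5 mm, r_i = 7 mm
A = 129.591 mm^2
sigma = F/A = 4527 / 129.591
sigma = 34.93 MPa


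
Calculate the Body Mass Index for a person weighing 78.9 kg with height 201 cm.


BMI = weight / height^2
height = 201 cm = 2.01 m
BMI = 78.9 / 2.01^2
BMI = 19.53 kg/m^2


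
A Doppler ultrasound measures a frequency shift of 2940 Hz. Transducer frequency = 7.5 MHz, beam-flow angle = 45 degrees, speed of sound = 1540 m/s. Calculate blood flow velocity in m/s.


v = fd * c / (2 * f0 * cos(theta))
v = 2940 * 1540 / (2 * 7.5000e+06 * cos(45))
v = 0.4269 m/s


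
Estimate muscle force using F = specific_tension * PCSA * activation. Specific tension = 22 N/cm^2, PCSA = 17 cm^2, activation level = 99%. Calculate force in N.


F = sigma * PCSA * activation
F = 22 * 17 * 0.99
F = 370.3 N


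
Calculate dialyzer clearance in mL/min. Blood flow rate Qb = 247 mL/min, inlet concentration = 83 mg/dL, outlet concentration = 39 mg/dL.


K = Qb * (Cb_in - Cb_out) / Cb_in
K = 247 * (83 - 39) / 83
K = 130.9 mL/min


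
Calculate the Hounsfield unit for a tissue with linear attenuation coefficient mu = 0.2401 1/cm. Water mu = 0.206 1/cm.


HU = ((mu_tissue - mu_water) / mu_water) * 1000
HU = ((0.2401 - 0.206) / 0.206) * 1000
HU = 165.5


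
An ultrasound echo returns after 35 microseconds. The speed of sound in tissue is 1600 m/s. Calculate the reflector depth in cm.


depth = c * t / 2
t = 35 us = 3.5000e-05 s
depth = 1600 * 3.5000e-05 / 2
depth = 0.028 m = 2.8 cm


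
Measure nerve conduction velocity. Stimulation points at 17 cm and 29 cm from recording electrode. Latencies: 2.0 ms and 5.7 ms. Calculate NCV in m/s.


Distance = (29 - 17) / 100 = 0.12 m
dt = (5.7 - 2.0) / 1000 = 0.0037 s
NCV = dist / dt = 32.43 m/s


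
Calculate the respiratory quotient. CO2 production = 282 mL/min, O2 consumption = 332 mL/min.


RQ = VCO2 / VO2
RQ = 282 / 332
RQ = 0.8494


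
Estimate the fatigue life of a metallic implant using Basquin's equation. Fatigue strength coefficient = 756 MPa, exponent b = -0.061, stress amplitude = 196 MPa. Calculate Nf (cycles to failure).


sigma_a = sigma_f' * (2Nf)^b
2Nf = (sigma_a/sigma_f')^(1/b)
2Nf = (196/756)^(1/-0.061)
2Nf = 4.0823808e+09
Nf = 2.0412e+09


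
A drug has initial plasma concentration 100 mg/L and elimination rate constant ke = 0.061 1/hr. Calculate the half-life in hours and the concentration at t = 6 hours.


t_half = ln(2) / ke = 0.693147 / 0.061 = 11.36 hr
C(t) = C0 * exp(-ke*t) = 100 * exp(-0.061*6)
C(6) = 69.35 mg/L


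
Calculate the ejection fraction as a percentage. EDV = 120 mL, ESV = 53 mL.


SV = EDV - ESV = 120 - 53 = 67 mL
EF = SV/EDV * 100 = 67/120 * 100
EF = 55.83%


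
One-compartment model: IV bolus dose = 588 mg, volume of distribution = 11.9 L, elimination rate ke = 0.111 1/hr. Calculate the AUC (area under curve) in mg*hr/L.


C0 = Dose/Vd = 588/11.9 = 49.4118 mg/L
AUC = C0/ke = 49.4118/0.111
AUC = 445.2 mg*hr/L


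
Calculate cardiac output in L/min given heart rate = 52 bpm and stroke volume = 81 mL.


CO = HR * SV
CO = 52 * 81 / 1000
CO = 4.212 L/min


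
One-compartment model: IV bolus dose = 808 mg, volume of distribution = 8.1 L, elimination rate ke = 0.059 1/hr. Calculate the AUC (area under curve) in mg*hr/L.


C0 = Dose/Vd = 808/8.1 = 99.7531 mg/L
AUC = C0/ke = 99.7531/0.059
AUC = 1691 mg*hr/L


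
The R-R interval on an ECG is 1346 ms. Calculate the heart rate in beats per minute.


HR = 60 / RR_interval(s)
RR = 1346 ms = 1.346 s
HR = 60 / 1.346 = 44.58 bpm


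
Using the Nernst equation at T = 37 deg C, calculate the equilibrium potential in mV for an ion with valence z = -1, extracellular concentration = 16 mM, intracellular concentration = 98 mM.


E = (RT/(zF)) * ln(C_out/C_in)
T = 37 + 273.15 = 310.15 K
E = (8.314 * 310.15 / (-1 * 96485)) * ln(16/98)
E = 48.44 mV
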